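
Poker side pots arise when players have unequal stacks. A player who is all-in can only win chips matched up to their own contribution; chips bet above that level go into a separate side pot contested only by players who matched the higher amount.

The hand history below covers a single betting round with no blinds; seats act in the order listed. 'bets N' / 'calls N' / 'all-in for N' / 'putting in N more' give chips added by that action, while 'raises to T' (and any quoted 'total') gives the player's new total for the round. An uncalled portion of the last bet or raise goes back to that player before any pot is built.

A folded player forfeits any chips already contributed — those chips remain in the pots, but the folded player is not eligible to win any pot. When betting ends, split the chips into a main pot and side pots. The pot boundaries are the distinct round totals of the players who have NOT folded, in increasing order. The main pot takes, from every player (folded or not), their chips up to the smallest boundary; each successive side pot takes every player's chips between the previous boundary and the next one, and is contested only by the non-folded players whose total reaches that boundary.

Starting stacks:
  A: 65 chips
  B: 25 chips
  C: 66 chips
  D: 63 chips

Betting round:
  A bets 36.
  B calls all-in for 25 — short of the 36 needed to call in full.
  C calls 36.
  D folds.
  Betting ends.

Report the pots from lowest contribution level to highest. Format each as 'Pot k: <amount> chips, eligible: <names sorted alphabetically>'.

Pot 1: 75 chips, eligible: A, B, C
Pot 2: 22 chips, eligible: A, C

Derivation:
Contributions: A=36, B=25, C=36
Folded: D
Pot levels (distinct totals of non-folded players): 25, 36
Layer 1-25: 25 each from A, B, C = 25*3 = 75 chips; eligible A, B, C
Layer 26-36: 11 each from A, C = 11*2 = 22 chips; eligible A, C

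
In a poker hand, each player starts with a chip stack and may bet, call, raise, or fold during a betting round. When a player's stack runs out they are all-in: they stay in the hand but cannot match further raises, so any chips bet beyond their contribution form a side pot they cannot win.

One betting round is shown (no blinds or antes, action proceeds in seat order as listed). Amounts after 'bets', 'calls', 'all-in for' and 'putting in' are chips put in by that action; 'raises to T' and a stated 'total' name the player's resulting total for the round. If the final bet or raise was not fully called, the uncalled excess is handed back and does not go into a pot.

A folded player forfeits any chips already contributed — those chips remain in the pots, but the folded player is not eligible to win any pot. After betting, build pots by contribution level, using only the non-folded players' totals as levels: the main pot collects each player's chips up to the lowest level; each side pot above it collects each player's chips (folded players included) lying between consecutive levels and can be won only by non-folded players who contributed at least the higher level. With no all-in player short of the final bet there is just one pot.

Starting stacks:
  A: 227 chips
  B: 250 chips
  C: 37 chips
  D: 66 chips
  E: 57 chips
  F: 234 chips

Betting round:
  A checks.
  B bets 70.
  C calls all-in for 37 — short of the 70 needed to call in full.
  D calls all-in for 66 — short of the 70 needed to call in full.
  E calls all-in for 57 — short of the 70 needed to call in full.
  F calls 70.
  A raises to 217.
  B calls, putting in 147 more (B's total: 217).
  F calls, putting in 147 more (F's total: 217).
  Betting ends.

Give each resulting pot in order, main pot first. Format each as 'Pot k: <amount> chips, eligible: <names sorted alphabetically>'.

Pot 1: 222 chips, eligible: A, B, C, D, E, F
Pot 2: 100 chips, eligible: A, B, D, E, F
Pot 3: 36 chips, eligible: A, B, D, F
Pot 4: 453 chips, eligible: A, B, F

Derivation:
Contributions: A=217, B=217, C=37, D=66, E=57, F=217
Pot levels (distinct totals of non-folded players): 37, 57, 66, 217
Layer 1-37: 37 each from A, B, C, D, E, F = 37*6 = 222 chips; eligible A, B, C, D, E, F
Layer 38-57: 20 each from A, B, D, E, F = 20*5 = 100 chips; eligible A, B, D, E, F
Layer 58-66: 9 each from A, B, D, F = 9*4 = 36 chips; eligible A, B, D, F
Layer 67-217: 151 each from A, B, F = 151*3 = 453 chips; eligible A, B, F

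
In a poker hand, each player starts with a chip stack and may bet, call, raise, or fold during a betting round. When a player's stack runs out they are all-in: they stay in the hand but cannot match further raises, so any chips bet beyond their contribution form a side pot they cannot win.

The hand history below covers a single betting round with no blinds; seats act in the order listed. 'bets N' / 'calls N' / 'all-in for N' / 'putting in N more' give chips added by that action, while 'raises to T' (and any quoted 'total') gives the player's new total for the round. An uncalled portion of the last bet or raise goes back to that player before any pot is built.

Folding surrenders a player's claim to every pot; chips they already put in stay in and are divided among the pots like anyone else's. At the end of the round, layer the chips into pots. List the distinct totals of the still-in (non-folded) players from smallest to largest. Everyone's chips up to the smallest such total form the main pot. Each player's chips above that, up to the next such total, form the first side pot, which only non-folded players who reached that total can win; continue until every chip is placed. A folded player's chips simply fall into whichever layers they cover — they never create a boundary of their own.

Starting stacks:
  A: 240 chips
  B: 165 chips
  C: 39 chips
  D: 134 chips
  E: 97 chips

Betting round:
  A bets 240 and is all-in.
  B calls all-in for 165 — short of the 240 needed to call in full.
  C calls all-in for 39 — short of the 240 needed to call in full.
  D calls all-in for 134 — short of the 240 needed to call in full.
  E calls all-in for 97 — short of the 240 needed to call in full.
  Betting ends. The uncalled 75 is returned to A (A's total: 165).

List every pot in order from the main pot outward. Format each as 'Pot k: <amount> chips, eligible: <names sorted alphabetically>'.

Contributions (after 75 returned to A): A=165, B=165, C=39, D=134, E=97
Pot levels (distinct totals of non-folded players): 39, 97, 134, 165
Layer 1-39: 39 each from A, B, C, D, E = 39*5 = 195 chips; eligible A, B, C, D, E
Layer 40-97: 58 each from A, B, D, E = 58*4 = 232 chips; eligible A, B, D, E
Layer 98-134: 37 each from A, B, D = 37*3 = 111 chips; eligible A, B, D
Layer 135-165: 31 each from A, B = 31*2 = 62 chips; eligible A, B

Pot 1: 195 chips, eligible: A, B, C, D, E
Pot 2: 232 chips, eligible: A, B, D, E
Pot 3: 111 chips, eligible: A, B, D
Pot 4: 62 chips, eligible: A, B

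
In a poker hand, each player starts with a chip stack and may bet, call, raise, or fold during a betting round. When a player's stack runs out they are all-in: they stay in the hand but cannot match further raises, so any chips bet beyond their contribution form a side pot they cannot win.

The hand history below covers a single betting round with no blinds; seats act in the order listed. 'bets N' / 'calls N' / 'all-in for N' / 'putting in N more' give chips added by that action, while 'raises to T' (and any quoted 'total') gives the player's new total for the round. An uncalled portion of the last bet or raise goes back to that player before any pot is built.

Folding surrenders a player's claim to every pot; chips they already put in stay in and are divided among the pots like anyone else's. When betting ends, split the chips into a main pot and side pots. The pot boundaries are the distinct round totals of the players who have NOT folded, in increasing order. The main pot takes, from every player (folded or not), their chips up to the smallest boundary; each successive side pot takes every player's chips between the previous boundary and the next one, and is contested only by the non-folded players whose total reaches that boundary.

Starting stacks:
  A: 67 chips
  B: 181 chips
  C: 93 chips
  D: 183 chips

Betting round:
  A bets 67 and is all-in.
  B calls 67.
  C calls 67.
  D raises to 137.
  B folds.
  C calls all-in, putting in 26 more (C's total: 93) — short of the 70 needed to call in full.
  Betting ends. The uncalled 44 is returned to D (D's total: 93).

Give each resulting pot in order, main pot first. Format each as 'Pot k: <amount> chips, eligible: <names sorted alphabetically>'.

Pot 1: 268 chips, eligible: A, C, D
Pot 2: 52 chips, eligible: C, D

Derivation:
Contributions (after 44 returned to D): A=67, B=67, C=93, D=93
Folded: B
Pot levels (distinct totals of non-folded players): 67, 93
Layer 1-67: 67 each from A, B, C, D = 67*4 = 268 chips; eligible A, C, D
Layer 68-93: 26 each from C, D = 26*2 = 52 chips; eligible C, D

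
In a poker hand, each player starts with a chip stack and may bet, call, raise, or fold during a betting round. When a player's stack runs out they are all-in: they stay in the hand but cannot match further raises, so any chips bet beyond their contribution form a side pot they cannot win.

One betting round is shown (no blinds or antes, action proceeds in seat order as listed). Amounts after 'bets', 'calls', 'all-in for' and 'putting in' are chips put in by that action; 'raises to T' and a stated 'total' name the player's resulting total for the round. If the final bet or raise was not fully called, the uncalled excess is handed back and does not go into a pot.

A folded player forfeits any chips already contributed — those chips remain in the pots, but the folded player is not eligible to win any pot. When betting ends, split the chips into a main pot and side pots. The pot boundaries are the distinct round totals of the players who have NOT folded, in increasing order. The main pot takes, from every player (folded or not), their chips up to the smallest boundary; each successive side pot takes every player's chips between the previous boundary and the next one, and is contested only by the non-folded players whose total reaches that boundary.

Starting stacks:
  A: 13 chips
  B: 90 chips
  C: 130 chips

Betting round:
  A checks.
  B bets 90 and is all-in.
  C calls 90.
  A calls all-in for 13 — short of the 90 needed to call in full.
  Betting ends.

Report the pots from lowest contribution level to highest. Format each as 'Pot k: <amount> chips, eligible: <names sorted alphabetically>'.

Pot 1: 39 chips, eligible: A, B, C
Pot 2: 154 chips, eligible: B, C

Derivation:
Contributions: A=13, B=90, C=90
Pot levels (distinct totals of non-folded players): 13, 90
Layer 1-13: 13 each from A, B, C = 13*3 = 39 chips; eligible A, B, C
Layer 14-90: 77 each from B, C = 77*2 = 154 chips; eligible B, C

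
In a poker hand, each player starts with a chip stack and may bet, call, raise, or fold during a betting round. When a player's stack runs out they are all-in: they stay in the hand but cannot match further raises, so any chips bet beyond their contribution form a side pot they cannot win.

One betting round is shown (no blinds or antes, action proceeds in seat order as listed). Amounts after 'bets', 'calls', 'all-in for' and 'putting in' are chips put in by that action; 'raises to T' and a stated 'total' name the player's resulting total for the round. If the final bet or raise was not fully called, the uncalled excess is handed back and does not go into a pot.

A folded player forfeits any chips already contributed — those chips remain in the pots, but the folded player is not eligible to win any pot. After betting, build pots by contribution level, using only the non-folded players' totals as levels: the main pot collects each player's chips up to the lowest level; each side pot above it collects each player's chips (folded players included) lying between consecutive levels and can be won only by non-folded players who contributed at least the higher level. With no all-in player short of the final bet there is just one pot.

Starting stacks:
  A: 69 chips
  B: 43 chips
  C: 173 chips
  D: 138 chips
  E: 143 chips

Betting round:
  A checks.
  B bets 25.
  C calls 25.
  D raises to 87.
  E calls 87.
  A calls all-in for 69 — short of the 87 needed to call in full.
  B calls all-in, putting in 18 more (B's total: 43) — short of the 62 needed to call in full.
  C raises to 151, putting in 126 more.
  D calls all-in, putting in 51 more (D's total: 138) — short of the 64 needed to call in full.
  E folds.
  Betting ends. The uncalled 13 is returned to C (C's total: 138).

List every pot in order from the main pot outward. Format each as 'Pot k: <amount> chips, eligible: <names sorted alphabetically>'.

Contributions (after 13 returned to C): A=69, B=43, C=138, D=138, E=87
Folded: E
Pot levels (distinct totals of non-folded players): 43, 69, 138
Layer 1-43: 43 each from A, B, C, D, E = 43*5 = 215 chips; eligible A, B, C, D
Layer 44-69: 26 each from A, C, D, E = 26*4 = 104 chips; eligible A, C, D
Layer 70-138: C 69 + D 69 + E 18 = 156 chips; eligible C, D

Pot 1: 215 chips, eligible: A, B, C, D
Pot 2: 104 chips, eligible: A, C, D
Pot 3: 156 chips, eligible: C, D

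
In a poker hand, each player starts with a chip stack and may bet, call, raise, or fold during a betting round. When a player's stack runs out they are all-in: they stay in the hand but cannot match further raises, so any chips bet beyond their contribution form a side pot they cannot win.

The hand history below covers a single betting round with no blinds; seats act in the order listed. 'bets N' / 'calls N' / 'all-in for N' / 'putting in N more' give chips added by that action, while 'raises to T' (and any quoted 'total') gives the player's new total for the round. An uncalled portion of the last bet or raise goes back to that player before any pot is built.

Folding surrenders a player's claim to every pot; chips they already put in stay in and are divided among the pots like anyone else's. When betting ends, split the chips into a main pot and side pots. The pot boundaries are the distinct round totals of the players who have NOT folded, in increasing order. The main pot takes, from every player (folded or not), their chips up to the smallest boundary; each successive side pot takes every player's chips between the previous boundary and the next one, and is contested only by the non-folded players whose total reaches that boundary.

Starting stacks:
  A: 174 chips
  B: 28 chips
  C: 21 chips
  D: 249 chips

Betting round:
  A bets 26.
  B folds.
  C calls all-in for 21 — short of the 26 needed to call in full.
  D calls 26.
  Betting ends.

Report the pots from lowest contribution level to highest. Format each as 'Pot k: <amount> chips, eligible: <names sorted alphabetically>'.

Pot 1: 63 chips, eligible: A, C, D
Pot 2: 10 chips, eligible: A, D

Derivation:
Contributions: A=26, C=21, D=26
Folded: B
Pot levels (distinct totals of non-folded players): 21, 26
Layer 1-21: 21 each from A, C, D = 21*3 = 63 chips; eligible A, C, D
Layer 22-26: 5 each from A, D = 5*2 = 10 chips; eligible A, D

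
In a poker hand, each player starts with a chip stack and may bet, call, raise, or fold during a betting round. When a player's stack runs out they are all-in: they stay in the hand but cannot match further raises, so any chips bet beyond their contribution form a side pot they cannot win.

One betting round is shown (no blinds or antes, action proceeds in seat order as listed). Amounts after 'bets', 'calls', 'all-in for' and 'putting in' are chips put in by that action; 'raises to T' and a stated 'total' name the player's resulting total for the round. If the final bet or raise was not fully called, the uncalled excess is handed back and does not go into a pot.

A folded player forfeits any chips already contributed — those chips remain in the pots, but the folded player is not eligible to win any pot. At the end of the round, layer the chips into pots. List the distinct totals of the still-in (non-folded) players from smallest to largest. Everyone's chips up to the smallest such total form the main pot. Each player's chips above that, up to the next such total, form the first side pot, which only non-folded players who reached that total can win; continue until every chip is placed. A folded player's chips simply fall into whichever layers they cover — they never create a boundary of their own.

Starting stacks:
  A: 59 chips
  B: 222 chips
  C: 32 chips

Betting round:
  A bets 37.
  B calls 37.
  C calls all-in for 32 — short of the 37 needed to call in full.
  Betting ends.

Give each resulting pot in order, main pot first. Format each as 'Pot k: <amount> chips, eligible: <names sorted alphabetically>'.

Contributions: A=37, B=37, C=32
Pot levels (distinct totals of non-folded players): 32, 37
Layer 1-32: 32 each from A, B, C = 32*3 = 96 chips; eligible A, B, C
Layer 33-37: 5 each from A, B = 5*2 = 10 chips; eligible A, B

Pot 1: 96 chips, eligible: A, B, C
Pot 2: 10 chips, eligible: A, B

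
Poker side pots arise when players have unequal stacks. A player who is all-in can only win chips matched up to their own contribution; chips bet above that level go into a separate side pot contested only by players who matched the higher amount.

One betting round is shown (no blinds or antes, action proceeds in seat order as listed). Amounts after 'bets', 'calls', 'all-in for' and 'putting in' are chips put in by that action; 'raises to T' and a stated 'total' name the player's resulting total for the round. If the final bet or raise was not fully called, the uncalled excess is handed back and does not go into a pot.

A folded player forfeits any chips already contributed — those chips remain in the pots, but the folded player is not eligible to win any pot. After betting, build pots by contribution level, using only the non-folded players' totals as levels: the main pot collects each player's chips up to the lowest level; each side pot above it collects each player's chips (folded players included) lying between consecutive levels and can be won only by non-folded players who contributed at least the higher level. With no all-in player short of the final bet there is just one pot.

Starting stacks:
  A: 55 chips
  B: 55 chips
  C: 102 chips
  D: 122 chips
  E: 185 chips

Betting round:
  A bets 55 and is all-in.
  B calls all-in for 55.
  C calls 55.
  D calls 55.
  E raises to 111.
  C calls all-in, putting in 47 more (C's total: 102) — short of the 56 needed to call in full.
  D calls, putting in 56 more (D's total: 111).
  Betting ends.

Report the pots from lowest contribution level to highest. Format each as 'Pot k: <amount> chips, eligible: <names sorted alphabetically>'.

Contributions: A=55, B=55, C=102, D=111, E=111
Pot levels (distinct totals of non-folded players): 55, 102, 111
Layer 1-55: 55 each from A, B, C, D, E = 55*5 = 275 chips; eligible A, B, C, D, E
Layer 56-102: 47 each from C, D, E = 47*3 = 141 chips; eligible C, D, E
Layer 103-111: 9 each from D, E = 9*2 = 18 chips; eligible D, E

Pot 1: 275 chips, eligible: A, B, C, D, E
Pot 2: 141 chips, eligible: C, D, E
Pot 3: 18 chips, eligible: D, E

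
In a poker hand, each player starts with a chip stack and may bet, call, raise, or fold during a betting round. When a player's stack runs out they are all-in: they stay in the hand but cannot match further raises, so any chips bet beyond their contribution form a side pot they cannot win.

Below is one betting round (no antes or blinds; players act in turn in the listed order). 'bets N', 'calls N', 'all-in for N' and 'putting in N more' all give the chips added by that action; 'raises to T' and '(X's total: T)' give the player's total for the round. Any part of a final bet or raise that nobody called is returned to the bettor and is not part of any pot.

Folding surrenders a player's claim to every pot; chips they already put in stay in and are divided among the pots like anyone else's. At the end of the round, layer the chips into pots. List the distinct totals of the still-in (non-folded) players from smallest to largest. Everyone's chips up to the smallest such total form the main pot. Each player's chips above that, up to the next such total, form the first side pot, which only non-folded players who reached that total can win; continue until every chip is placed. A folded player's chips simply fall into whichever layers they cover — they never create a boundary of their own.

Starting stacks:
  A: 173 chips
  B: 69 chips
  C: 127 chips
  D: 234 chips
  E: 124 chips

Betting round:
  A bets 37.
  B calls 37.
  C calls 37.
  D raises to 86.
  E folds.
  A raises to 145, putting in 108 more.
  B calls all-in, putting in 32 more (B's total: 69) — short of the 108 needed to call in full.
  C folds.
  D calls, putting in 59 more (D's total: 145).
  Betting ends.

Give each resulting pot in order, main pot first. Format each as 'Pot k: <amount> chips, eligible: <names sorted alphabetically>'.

Pot 1: 244 chips, eligible: A, B, D
Pot 2: 152 chips, eligible: A, D

Derivation:
Contributions: A=145, B=69, C=37, D=145
Folded: C, E
Pot levels (distinct totals of non-folded players): 69, 145
Layer 1-69: A 69 + B 69 + C 37 + D 69 = 244 chips; eligible A, B, D
Layer 70-145: 76 each from A, D = 76*2 = 152 chips; eligible A, D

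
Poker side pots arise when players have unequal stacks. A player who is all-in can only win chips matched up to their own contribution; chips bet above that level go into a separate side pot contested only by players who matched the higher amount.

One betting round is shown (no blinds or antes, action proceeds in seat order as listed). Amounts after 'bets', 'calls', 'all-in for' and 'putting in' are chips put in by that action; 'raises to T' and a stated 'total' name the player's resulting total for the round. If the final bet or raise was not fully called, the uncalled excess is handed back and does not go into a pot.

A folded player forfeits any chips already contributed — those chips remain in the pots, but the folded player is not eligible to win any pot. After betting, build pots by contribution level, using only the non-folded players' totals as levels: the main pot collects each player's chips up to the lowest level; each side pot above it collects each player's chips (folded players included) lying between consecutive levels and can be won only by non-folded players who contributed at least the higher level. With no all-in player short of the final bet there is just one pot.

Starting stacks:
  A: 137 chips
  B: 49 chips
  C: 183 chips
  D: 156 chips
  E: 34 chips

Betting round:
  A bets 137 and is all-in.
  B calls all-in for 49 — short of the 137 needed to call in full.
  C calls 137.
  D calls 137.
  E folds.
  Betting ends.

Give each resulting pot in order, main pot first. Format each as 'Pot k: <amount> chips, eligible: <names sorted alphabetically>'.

Pot 1: 196 chips, eligible: A, B, C, D
Pot 2: 264 chips, eligible: A, C, D

Derivation:
Contributions: A=137, B=49, C=137, D=137
Folded: E
Pot levels (distinct totals of non-folded players): 49, 137
Layer 1-49: 49 each from A, B, C, D = 49*4 = 196 chips; eligible A, B, C, D
Layer 50-137: 88 each from A, C, D = 88*3 = 264 chips; eligible A, C, D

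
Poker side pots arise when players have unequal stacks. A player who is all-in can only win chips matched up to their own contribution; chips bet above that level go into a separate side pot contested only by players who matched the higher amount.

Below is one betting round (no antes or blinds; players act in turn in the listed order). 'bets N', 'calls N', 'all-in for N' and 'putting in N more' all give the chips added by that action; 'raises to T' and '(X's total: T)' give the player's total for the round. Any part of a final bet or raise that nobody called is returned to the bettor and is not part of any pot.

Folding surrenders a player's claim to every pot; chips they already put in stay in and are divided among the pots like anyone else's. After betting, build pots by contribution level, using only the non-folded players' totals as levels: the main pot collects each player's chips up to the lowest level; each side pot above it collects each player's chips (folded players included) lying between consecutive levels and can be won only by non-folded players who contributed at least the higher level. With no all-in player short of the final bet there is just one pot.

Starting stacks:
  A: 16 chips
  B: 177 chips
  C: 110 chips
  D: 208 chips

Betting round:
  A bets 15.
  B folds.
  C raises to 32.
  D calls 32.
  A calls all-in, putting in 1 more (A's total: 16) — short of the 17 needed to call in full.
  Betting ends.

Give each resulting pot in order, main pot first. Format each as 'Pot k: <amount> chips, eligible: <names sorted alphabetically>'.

Contributions: A=16, C=32, D=32
Folded: B
Pot levels (distinct totals of non-folded players): 16, 32
Layer 1-16: 16 each from A, C, D = 16*3 = 48 chips; eligible A, C, D
Layer 17-32: 16 each from C, D = 16*2 = 32 chips; eligible C, D

Pot 1: 48 chips, eligible: A, C, D
Pot 2: 32 chips, eligible: C, D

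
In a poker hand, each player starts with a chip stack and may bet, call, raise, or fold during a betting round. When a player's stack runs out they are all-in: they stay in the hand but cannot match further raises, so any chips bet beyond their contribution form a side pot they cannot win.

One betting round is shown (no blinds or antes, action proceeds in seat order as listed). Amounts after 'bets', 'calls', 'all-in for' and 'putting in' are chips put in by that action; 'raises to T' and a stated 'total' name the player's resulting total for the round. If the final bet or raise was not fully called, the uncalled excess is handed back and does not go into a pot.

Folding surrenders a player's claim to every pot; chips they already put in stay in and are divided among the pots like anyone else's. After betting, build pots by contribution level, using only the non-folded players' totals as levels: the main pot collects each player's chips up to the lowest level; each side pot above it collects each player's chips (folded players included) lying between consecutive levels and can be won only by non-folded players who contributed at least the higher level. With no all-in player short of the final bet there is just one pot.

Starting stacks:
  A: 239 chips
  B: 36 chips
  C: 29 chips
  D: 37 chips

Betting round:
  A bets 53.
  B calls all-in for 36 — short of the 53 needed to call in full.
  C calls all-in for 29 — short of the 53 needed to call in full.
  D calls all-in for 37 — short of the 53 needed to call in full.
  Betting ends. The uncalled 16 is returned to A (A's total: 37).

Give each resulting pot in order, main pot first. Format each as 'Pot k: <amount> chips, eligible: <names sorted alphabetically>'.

Contributions (after 16 returned to A): A=37, B=36, C=29, D=37
Pot levels (distinct totals of non-folded players): 29, 36, 37
Layer 1-29: 29 each from A, B, C, D = 29*4 = 116 chips; eligible A, B, C, D
Layer 30-36: 7 each from A, B, D = 7*3 = 21 chips; eligible A, B, D
Layer 37-37: 1 each from A, D = 1*2 = 2 chips; eligible A, D

Pot 1: 116 chips, eligible: A, B, C, D
Pot 2: 21 chips, eligible: A, B, D
Pot 3: 2 chips, eligible: A, D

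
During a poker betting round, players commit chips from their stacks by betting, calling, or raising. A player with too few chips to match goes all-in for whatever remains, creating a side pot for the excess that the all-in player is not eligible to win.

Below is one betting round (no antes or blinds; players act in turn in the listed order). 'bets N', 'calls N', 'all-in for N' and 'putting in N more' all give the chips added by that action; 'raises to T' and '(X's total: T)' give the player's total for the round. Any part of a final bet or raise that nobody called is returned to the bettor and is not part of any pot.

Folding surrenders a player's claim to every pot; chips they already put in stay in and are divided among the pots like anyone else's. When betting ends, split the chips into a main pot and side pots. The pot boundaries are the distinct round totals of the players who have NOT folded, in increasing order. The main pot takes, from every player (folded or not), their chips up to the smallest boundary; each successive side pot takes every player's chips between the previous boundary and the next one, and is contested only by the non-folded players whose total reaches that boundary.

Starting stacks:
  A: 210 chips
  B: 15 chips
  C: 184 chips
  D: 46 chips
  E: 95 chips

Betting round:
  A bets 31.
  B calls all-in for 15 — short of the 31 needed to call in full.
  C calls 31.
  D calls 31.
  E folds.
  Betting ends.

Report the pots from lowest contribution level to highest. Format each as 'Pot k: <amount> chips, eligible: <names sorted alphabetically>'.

Pot 1: 60 chips, eligible: A, B, C, D
Pot 2: 48 chips, eligible: A, C, D

Derivation:
Contributions: A=31, B=15, C=31, D=31
Folded: E
Pot levels (distinct totals of non-folded players): 15, 31
Layer 1-15: 15 each from A, B, C, D = 15*4 = 60 chips; eligible A, B, C, D
Layer 16-31: 16 each from A, C, D = 16*3 = 48 chips; eligible A, C, D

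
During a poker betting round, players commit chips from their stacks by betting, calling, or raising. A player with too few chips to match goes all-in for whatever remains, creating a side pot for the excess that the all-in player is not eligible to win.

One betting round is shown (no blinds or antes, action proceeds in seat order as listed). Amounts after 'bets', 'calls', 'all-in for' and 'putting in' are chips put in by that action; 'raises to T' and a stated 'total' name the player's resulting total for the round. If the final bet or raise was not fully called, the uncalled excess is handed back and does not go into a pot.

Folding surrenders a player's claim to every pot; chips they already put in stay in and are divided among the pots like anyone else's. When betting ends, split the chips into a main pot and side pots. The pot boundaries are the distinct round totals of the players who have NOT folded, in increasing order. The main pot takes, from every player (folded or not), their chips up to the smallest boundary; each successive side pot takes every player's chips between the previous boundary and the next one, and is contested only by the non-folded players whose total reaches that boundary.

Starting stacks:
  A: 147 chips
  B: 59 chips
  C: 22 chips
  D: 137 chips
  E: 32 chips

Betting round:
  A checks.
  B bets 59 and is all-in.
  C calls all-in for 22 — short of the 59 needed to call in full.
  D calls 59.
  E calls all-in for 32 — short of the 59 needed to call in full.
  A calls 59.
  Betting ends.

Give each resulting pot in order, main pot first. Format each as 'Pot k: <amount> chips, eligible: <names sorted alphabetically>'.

Pot 1: 110 chips, eligible: A, B, C, D, E
Pot 2: 40 chips, eligible: A, B, D, E
Pot 3: 81 chips, eligible: A, B, D

Derivation:
Contributions: A=59, B=59, C=22, D=59, E=32
Pot levels (distinct totals of non-folded players): 22, 32, 59
Layer 1-22: 22 each from A, B, C, D, E = 22*5 = 110 chips; eligible A, B, C, D, E
Layer 23-32: 10 each from A, B, D, E = 10*4 = 40 chips; eligible A, B, D, E
Layer 33-59: 27 each from A, B, D = 27*3 = 81 chips; eligible A, B, D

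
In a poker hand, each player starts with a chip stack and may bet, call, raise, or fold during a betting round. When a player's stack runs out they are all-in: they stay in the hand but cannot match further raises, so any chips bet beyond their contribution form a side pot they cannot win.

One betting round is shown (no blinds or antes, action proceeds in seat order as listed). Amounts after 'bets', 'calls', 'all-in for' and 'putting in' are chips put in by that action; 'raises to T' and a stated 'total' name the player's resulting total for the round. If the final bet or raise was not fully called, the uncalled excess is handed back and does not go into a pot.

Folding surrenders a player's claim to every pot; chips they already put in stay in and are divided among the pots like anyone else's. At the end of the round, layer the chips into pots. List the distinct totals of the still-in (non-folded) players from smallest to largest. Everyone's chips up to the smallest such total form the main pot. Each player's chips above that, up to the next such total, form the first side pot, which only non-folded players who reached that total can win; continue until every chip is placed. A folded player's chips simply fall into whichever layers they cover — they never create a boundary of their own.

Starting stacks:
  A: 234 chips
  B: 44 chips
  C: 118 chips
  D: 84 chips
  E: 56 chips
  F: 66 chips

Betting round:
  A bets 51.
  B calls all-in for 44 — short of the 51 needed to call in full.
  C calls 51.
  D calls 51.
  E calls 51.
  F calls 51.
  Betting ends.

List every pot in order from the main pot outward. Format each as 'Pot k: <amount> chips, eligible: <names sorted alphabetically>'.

Contributions: A=51, B=44, C=51, D=51, E=51, F=51
Pot levels (distinct totals of non-folded players): 44, 51
Layer 1-44: 44 each from A, B, C, D, E, F = 44*6 = 264 chips; eligible A, B, C, D, E, F
Layer 45-51: 7 each from A, C, D, E, F = 7*5 = 35 chips; eligible A, C, D, E, F

Pot 1: 264 chips, eligible: A, B, C, D, E, F
Pot 2: 35 chips, eligible: A, C, D, E, F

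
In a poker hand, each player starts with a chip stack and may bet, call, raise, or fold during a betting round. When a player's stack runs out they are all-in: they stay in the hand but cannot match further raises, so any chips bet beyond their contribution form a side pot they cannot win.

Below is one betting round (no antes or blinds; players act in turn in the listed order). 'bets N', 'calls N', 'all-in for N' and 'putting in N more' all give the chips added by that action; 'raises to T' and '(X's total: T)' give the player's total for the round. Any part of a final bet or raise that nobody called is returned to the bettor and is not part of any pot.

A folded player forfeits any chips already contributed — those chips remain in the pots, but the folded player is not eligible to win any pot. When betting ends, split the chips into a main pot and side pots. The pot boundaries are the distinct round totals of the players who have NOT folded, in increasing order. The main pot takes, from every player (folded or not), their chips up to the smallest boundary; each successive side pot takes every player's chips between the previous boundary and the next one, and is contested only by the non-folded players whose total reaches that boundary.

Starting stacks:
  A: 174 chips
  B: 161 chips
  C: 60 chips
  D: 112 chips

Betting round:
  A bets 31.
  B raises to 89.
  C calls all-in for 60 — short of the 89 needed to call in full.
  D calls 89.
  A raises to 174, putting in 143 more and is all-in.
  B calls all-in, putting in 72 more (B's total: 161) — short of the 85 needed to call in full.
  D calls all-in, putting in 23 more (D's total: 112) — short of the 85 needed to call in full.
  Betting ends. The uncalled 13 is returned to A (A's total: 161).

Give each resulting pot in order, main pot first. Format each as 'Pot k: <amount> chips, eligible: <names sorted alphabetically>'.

Pot 1: 240 chips, eligible: A, B, C, D
Pot 2: 156 chips, eligible: A, B, D
Pot 3: 98 chips, eligible: A, B

Derivation:
Contributions (after 13 returned to A): A=161, B=161, C=60, D=112
Pot levels (distinct totals of non-folded players): 60, 112, 161
Layer 1-60: 60 each from A, B, C, D = 60*4 = 240 chips; eligible A, B, C, D
Layer 61-112: 52 each from A, B, D = 52*3 = 156 chips; eligible A, B, D
Layer 113-161: 49 each from A, B = 49*2 = 98 chips; eligible A, B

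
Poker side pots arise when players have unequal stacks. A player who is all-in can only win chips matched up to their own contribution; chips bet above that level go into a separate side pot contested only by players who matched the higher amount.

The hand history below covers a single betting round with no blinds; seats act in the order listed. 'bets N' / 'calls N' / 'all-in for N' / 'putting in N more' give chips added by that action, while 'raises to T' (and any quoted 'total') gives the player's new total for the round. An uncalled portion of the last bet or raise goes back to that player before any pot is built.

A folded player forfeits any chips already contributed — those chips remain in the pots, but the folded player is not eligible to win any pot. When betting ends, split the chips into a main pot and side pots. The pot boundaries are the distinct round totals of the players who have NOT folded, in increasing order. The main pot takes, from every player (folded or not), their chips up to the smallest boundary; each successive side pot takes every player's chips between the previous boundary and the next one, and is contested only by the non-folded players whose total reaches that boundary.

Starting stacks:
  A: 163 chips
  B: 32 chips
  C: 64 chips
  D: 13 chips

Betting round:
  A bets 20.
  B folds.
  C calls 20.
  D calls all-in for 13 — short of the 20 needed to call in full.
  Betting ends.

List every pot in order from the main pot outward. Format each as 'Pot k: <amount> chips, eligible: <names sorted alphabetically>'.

Contributions: A=20, C=20, D=13
Folded: B
Pot levels (distinct totals of non-folded players): 13, 20
Layer 1-13: 13 each from A, C, D = 13*3 = 39 chips; eligible A, C, D
Layer 14-20: 7 each from A, C = 7*2 = 14 chips; eligible A, C

Pot 1: 39 chips, eligible: A, C, D
Pot 2: 14 chips, eligible: A, C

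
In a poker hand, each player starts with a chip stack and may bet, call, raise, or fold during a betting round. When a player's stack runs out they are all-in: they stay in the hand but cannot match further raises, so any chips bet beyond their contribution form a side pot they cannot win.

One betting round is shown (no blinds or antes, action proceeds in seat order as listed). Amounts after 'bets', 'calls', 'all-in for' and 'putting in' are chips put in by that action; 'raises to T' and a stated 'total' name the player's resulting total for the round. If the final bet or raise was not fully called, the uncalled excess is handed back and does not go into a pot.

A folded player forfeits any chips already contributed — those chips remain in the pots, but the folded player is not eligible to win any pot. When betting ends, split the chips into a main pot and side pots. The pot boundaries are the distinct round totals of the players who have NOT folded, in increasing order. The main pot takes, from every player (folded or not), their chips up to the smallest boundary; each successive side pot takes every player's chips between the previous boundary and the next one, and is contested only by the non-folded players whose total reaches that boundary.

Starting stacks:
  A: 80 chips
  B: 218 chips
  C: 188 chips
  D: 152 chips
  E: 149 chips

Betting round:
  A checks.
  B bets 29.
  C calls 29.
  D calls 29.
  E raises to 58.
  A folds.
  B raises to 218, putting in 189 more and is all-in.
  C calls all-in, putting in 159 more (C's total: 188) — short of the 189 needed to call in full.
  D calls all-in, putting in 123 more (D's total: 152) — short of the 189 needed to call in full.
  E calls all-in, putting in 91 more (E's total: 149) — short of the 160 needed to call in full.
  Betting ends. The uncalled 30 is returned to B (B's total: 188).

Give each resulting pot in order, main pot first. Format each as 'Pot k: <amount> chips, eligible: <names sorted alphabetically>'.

Pot 1: 596 chips, eligible: B, C, D, E
Pot 2: 9 chips, eligible: B, C, D
Pot 3: 72 chips, eligible: B, C

Derivation:
Contributions (after 30 returned to B): B=188, C=188, D=152, E=149
Folded: A
Pot levels (distinct totals of non-folded players): 149, 152, 188
Layer 1-149: 149 each from B, C, D, E = 149*4 = 596 chips; eligible B, C, D, E
Layer 150-152: 3 each from B, C, D = 3*3 = 9 chips; eligible B, C, D
Layer 153-188: 36 each from B, C = 36*2 = 72 chips; eligible B, C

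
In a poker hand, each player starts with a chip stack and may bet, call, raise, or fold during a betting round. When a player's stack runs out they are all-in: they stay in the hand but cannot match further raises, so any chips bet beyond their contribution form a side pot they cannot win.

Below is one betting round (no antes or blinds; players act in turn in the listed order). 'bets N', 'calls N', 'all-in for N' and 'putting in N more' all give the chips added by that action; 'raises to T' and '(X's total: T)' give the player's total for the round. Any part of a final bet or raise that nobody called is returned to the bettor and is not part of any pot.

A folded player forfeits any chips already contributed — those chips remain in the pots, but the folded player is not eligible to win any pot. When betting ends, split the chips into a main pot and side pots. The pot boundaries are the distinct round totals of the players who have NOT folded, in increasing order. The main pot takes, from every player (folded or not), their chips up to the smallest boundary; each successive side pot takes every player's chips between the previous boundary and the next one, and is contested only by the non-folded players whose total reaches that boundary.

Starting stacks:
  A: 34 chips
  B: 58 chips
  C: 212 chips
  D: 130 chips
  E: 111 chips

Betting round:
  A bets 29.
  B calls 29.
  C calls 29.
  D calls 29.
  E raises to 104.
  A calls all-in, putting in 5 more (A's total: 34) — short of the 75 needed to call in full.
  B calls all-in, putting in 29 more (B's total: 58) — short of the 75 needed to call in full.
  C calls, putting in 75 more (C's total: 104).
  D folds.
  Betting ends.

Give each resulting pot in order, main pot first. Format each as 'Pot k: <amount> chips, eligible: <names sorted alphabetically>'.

Pot 1: 165 chips, eligible: A, B, C, E
Pot 2: 72 chips, eligible: B, C, E
Pot 3: 92 chips, eligible: C, E

Derivation:
Contributions: A=34, B=58, C=104, D=29, E=104
Folded: D
Pot levels (distinct totals of non-folded players): 34, 58, 104
Layer 1-34: A 34 + B 34 + C 34 + D 29 + E 34 = 165 chips; eligible A, B, C, E
Layer 35-58: 24 each from B, C, E = 24*3 = 72 chips; eligible B, C, E
Layer 59-104: 46 each from C, E = 46*2 = 92 chips; eligible C, E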